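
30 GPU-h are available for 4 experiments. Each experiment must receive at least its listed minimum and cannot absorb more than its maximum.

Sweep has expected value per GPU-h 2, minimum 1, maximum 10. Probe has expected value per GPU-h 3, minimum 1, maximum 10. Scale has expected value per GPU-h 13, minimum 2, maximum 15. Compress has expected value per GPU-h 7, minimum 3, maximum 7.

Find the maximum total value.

Meeting every minimum uses 1+1+2+3 = 7 GPU-h, leaving 23.
Order the experiments by expected value per GPU-h: Scale 13 > Compress 7 > Probe 3 > Sweep 2.
Give Scale 13 more to hit its cap of 15 — 10 left.
Compress: +4 to 7 (cap) — 6 left.
Only 6 left; Probe takes them to reach 7.
Total = 2×1 + 3×7 + 13×15 + 7×7 = 267.

267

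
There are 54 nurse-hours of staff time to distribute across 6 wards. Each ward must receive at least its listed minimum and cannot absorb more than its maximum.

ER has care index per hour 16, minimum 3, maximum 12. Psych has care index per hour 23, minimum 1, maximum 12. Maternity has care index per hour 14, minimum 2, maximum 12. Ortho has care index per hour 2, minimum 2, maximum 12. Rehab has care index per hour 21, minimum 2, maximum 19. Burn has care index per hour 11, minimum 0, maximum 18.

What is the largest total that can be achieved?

997

Meeting every minimum uses 3+1+2+2+2+0 = 10 nurse-hours, leaving 44.
Order the wards by care index per hour: Psych 23 > Rehab 21 > ER 16 > Maternity 14 > Burn 11 > Ortho 2.
Psych takes 11 more to reach its cap of 12 — 33 left.
Rehab: +17 to 19 (cap) — 16 left.
ER: +9 to 12 (cap) — 7 left.
Maternity: +7 (room for 10) → 9. Pool exhausted.
Total = 16×12 + 23×12 + 14×9 + 2×2 + 21×19 = 997.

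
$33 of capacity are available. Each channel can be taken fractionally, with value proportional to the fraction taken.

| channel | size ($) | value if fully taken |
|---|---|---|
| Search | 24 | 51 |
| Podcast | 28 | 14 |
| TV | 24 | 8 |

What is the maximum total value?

Sort by value density: Search 51/24≈2.12, Podcast 14/28≈0.5, TV 8/24≈0.333.
Take all of Search (24 $, value 51) → 9 $ left.
Only 9 $ remain; take 9/28 of Podcast for value 14×9/28 = 4.5.
Total value = 55.5.

55.5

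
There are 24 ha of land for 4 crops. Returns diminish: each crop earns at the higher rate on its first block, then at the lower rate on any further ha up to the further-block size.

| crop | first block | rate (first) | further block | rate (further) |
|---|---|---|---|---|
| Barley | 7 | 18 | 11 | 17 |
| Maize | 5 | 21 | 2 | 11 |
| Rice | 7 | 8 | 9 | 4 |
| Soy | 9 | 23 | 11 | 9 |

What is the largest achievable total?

Treat each block as its own option and order by rate: Soy/first 23 > Maize/first 21 > Barley/first 18 > Barley/second 17 > Maize/second 11 > Soy/second 9 > Rice/first 8 > Rice/second 4.
Soy/first (23): +9 ; 15 left.
Fill Maize first block (5 at 21) ; 10 left.
Barley/first (18): +7 ; 3 left.
3 remain; put them into Barley second at 17.
Total = 23×9 + 21×5 + 18×7 + 17×3 = 489.

489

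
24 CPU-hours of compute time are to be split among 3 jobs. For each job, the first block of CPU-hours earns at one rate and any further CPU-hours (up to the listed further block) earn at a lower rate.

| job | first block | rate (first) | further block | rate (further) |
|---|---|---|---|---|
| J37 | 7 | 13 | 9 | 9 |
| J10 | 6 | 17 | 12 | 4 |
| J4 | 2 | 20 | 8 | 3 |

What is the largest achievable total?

Order all 6 blocks by rate: J4/T1 20 > J10/T1 17 > J37/T1 13 > J37/T2 9 > J10/T2 4 > J4/T2 3.
J4 T1 at 20: fill all 2 — 22 left.
J10/T1 (17): +6 — 16 left.
J37 T1 at 13: fill all 7 — 9 left.
J37/T2 (9): +9 — 0 left.
Total = 20×2 + 17×6 + 13×7 + 9×9 = 314.

314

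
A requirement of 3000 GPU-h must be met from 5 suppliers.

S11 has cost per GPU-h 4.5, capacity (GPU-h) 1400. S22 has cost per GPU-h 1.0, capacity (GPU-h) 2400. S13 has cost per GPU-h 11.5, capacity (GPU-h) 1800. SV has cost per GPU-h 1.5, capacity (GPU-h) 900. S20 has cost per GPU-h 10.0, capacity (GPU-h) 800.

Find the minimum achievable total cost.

3300

Cheapest first:
Take 2400 from S22 at 1.0 — need 600 more.
SV (1.5): take the remaining 600 — done.
S11, S20, S13: unused.
Cost = 2400×1.0 + 600×1.5 = 3300.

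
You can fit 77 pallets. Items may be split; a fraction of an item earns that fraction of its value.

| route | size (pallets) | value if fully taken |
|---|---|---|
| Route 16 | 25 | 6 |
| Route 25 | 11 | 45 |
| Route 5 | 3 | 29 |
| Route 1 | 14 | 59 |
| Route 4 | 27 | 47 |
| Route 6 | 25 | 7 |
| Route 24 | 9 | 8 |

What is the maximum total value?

Best value per unit of size first: Route 5 29/3≈9.67, Route 1 59/14≈4.21, Route 25 45/11≈4.09, Route 4 47/27≈1.74, Route 24 8/9≈0.889, Route 6 7/25≈0.28, Route 16 6/25≈0.24.
Route 5: take in full, 3 pallets for value 29 ; 74 left.
Route 1: take in full, 14 pallets for value 59 ; 60 left.
Route 25: take in full, 11 pallets for value 45 ; 49 left.
All 27 pallets of Route 4 fit (value 47) ; 22 remain.
Take all of Route 24 (9 pallets, value 8) ; 13 pallets left.
Fill the last 13 pallets with part of Route 6: 13/25 of it earns 3.64.
Total value = 191.64.

191.64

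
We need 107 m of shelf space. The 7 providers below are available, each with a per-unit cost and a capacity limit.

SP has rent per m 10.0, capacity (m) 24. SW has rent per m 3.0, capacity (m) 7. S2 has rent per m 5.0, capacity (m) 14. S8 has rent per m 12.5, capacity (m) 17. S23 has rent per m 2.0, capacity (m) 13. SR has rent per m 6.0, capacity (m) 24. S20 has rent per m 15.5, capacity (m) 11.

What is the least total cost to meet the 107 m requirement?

Cheapest first:
S23 at 2.0: take all 13 m → 94 still needed.
SW at 3.0: take all 7 m → 87 still needed.
Take 14 from S2 at 5.0 → need 73 more.
Take 24 from SR at 6.0 → need 49 more.
SP at 10.0: take all 24 m → 25 still needed.
Take 17 from S8 at 12.5 → need 8 more.
Take 8 from S20 at 15.5 to finish.
Cost = 13×2.0 + 7×3.0 + 14×5.0 + 24×6.0 + 24×10.0 + 17×12.5 + 8×15.5 = 837.5.

837.5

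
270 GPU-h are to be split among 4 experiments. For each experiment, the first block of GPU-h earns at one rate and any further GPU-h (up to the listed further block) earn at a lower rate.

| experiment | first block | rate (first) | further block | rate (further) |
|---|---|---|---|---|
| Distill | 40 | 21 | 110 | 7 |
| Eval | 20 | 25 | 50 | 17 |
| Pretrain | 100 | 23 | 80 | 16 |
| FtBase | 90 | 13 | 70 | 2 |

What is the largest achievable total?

5450

Order all 8 blocks by rate: Eval/T1 25 > Pretrain/T1 23 > Distill/T1 21 > Eval/T2 17 > Pretrain/T2 16 > FtBase/T1 13 > Distill/T2 7 > FtBase/T2 2.
Eval T1 at 25: fill all 20 — 250 left.
Pretrain/T1 (23): +100 — 150 left.
Distill/T1 (21): +40 — 110 left.
Eval T2 at 17: fill all 50 — 60 left.
Pretrain/T2: +60 of 80 at 16; pool empty.
Total = 25×20 + 23×100 + 21×40 + 17×50 + 16×60 = 5450.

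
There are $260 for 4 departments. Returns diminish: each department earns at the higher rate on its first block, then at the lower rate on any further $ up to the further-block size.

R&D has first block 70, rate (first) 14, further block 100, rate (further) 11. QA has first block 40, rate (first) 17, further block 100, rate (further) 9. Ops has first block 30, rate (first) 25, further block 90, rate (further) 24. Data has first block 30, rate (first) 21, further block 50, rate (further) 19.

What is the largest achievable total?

Order all 8 blocks by rate: Ops/tier1 25 > Ops/tier2 24 > Data/tier1 21 > Data/tier2 19 > QA/tier1 17 > R&D/tier1 14 > R&D/tier2 11 > QA/tier2 9.
Ops tier1 at 25: fill all 30 ; 230 left.
Ops/tier2 (24): +90 ; 140 left.
Data/tier1 (21): +30 ; 110 left.
Fill Data tier2 block (50 at 19) ; 60 left.
Fill QA tier1 block (40 at 17) ; 20 left.
20 remain; put them into R&D tier1 at 14.
Total = 25×30 + 24×90 + 21×30 + 19×50 + 17×40 + 14×20 = 5450.

5450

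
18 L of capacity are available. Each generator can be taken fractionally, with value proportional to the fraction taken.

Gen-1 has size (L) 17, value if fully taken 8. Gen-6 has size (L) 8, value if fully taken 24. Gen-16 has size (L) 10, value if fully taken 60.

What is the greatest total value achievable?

Rank by value-to-size ratio: Gen-16 60/10≈6, Gen-6 24/8≈3, Gen-1 8/17≈0.471.
All 10 L of Gen-16 fit (value 60) ; 8 remain.
Take all of Gen-6 (8 L, value 24) ; 0 L left.
Total value = 84.

84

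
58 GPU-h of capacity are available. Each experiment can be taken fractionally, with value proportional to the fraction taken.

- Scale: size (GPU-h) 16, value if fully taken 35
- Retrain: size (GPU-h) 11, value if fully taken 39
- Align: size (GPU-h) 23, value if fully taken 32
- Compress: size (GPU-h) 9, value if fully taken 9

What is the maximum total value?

114

Best value per unit of size first: Retrain 39/11≈3.55, Scale 35/16≈2.19, Align 32/23≈1.39, Compress 9/9≈1.
All 11 GPU-h of Retrain fit (value 39) → 47 remain.
All 16 GPU-h of Scale fit (value 35) → 31 remain.
Align: take in full, 23 GPU-h for value 32 → 8 left.
8 GPU-h left: a 8/9 share of Compress gives 9×8/9 = 8.
Total value = 114.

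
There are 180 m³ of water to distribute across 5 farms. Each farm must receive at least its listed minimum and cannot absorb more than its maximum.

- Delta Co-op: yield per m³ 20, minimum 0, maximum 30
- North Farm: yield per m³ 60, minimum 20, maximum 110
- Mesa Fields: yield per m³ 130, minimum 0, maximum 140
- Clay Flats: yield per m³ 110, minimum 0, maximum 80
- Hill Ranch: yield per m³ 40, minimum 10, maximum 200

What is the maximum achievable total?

20900

Meeting every minimum uses 0+20+0+0+10 = 30 m³, leaving 150.
Order the farms by yield per m³: Mesa Fields 130 > Clay Flats 110 > North Farm 60 > Hill Ranch 40 > Delta Co-op 20.
Mesa Fields takes 140 more to reach its cap of 140 — 10 left.
Clay Flats has room for 80 more but only 10 remain, so it gets 10.
Total = 60×20 + 130×140 + 110×10 + 40×10 = 20900.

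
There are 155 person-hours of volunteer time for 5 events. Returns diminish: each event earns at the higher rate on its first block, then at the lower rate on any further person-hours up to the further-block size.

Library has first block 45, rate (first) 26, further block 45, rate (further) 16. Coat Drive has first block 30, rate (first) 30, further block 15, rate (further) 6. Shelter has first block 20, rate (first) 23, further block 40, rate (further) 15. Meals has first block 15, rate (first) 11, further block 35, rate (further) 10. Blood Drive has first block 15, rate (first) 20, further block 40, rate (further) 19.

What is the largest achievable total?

Order all 10 blocks by rate: Coat Drive/T1 30 > Library/T1 26 > Shelter/T1 23 > Blood Drive/T1 20 > Blood Drive/T2 19 > Library/T2 16 > Shelter/T2 15 > Meals/T1 11 > Meals/T2 10 > Coat Drive/T2 6.
Coat Drive T1 at 30: fill all 30 — 125 left.
Library T1 at 26: fill all 45 — 80 left.
Shelter T1 at 23: fill all 20 — 60 left.
Blood Drive/T1 (20): +15 — 45 left.
Blood Drive T2 at 19: fill all 40 — 5 left.
Library T2 at 16: only 5 left, fill 5.
Total = 30×30 + 26×45 + 23×20 + 20×15 + 19×40 + 16×5 = 3670.

3670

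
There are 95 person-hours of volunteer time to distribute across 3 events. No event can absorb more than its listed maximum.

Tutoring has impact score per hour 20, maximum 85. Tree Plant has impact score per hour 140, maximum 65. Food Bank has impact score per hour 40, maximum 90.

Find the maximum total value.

Highest impact score per hour first: Tree Plant 140 > Food Bank 40 > Tutoring 20.
Tree Plant: +65 to 65 (cap) — 30 left.
Only 30 left; Food Bank takes them to reach 30.
Total = 140×65 + 40×30 = 10300.

10300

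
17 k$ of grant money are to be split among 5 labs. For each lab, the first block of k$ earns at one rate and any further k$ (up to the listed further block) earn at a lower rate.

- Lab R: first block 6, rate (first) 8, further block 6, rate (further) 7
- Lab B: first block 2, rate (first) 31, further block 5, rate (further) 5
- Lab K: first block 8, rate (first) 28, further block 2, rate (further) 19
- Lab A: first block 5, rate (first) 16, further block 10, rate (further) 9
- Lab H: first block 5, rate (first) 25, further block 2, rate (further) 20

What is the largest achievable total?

451

Rank every tier by rate: Lab B/T1 31 > Lab K/T1 28 > Lab H/T1 25 > Lab H/T2 20 > Lab K/T2 19 > Lab A/T1 16 > Lab A/T2 9 > Lab R/T1 8 > Lab R/T2 7 > Lab B/T2 5.
Lab B/T1 (31): +2 — 15 left.
Lab K T1 at 28: fill all 8 — 7 left.
Lab H T1 at 25: fill all 5 — 2 left.
Lab H T2 at 20: fill all 2 — 0 left.
Total = 31×2 + 28×8 + 25×5 + 20×2 = 451.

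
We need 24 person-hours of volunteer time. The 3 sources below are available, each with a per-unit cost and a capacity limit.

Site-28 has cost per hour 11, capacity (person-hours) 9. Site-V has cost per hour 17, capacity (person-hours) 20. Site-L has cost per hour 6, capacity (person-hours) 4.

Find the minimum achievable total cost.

Fill from the cheapest source first.
Site-L at 6: take all 4 person-hours — 20 still needed.
Site-28 (11): use full 9 — 11 person-hours to go.
Site-V (17): take the remaining 11 — done.
Cost = 4×6 + 9×11 + 11×17 = 310.

310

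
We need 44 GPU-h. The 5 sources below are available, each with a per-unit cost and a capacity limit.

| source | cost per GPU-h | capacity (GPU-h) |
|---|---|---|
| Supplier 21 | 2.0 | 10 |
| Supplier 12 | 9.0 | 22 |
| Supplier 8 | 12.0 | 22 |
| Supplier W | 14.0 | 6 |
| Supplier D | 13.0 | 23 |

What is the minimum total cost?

Use sources in increasing cost order.
Supplier 21 at 2.0: take all 10 GPU-h — 34 still needed.
Take 22 from Supplier 12 at 9.0 — need 12 more.
Supplier 8 at 12.0: take 12 of its 22 — requirement met.
Supplier D, Supplier W: unused.
Cost = 10×2.0 + 22×9.0 + 12×12.0 = 362.

362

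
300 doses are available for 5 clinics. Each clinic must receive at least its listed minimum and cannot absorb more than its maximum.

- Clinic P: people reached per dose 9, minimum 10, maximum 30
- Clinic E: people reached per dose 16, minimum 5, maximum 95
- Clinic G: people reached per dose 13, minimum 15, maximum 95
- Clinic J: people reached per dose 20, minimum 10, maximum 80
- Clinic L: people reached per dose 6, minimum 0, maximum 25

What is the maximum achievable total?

Meeting every minimum uses 10+5+15+10+0 = 40 doses, leaving 260.
Highest people reached per dose first: Clinic J 20 > Clinic E 16 > Clinic G 13 > Clinic P 9 > Clinic L 6.
Give Clinic J 70 more to hit its cap of 80 — 190 left.
Clinic E: +90 to 95 (cap) — 100 left.
Clinic G takes 80 more to reach its cap of 95 — 20 left.
Give Clinic P 20 more to hit its cap of 30 — 0 left.
Total = 9×30 + 16×95 + 13×95 + 20×80 = 4625.

4625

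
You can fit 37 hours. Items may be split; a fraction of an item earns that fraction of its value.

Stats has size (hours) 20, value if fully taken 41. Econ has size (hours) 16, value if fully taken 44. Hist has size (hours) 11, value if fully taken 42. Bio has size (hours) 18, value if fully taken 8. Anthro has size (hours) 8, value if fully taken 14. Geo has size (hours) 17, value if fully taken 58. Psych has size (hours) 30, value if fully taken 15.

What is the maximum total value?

124.75

Rank by value-to-size ratio: Hist 42/11≈3.82, Geo 58/17≈3.41, Econ 44/16≈2.75, Stats 41/20≈2.05, Anthro 14/8≈1.75, Psych 15/30≈0.5, Bio 8/18≈0.444.
Hist: take in full, 11 hours for value 42 ; 26 left.
Take all of Geo (17 hours, value 58) ; 9 hours left.
9 hours left: a 9/16 share of Econ gives 44×9/16 = 24.75.
Total value = 124.75.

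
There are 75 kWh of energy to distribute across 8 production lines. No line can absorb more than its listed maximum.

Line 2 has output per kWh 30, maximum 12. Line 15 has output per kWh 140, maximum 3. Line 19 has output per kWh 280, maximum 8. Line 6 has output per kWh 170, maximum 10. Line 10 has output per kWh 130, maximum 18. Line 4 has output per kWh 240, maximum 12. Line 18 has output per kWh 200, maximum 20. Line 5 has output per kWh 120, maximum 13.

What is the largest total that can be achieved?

Highest output per kWh first: Line 19 280 > Line 4 240 > Line 18 200 > Line 6 170 > Line 15 140 > Line 10 130 > Line 5 120 > Line 2 30.
Line 19: +8 to 8 (cap) ; 67 left.
Give Line 4 12 to hit its cap of 12 ; 55 left.
Give Line 18 20 to hit its cap of 20 ; 35 left.
Line 6: +10 to 10 (cap) ; 25 left.
Line 15 takes 3 to reach its cap of 3 ; 22 left.
Line 10: +18 to 18 (cap) ; 4 left.
Line 5 has room for 13 but only 4 remain, so it gets 4.
Total = 140×3 + 280×8 + 170×10 + 130×18 + 240×12 + 200×20 + 120×4 = 14060.

14060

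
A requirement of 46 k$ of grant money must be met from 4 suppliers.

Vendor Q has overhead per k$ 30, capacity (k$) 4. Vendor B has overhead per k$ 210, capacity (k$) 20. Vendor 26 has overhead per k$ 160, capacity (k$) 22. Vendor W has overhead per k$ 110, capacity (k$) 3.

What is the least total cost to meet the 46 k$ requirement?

7540

Cheapest first:
Vendor Q at 30: take all 4 k$ ; 42 still needed.
Take 3 from Vendor W at 110 ; need 39 more.
Take 22 from Vendor 26 at 160 ; need 17 more.
Take 17 from Vendor B at 210 to finish.
Cost = 4×30 + 3×110 + 22×160 + 17×210 = 7540.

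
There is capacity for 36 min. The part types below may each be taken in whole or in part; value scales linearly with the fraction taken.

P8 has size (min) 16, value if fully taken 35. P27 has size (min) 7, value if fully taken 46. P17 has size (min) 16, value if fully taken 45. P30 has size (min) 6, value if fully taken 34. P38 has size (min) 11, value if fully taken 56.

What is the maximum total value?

Rank by value-to-size ratio: P27 46/7≈6.57, P30 34/6≈5.67, P38 56/11≈5.09, P17 45/16≈2.81, P8 35/16≈2.19.
P27: take in full, 7 min for value 46 ; 29 left.
Take all of P30 (6 min, value 34) ; 23 min left.
All 11 min of P38 fit (value 56) ; 12 remain.
12 min left: a 12/16 share of P17 gives 45×12/16 = 33.75.
Total value = 169.75.

169.75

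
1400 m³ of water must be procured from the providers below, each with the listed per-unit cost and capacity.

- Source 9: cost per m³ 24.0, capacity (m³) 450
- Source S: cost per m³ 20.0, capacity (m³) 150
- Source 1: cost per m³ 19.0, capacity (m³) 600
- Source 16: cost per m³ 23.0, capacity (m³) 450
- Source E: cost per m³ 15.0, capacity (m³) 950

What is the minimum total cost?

22800

Cheapest first:
Source E at 15.0: take all 950 m³ ; 450 still needed.
Take 450 from Source 1 at 19.0 to finish.
Source S, Source 16, Source 9: unused.
Cost = 950×15.0 + 450×19.0 = 22800.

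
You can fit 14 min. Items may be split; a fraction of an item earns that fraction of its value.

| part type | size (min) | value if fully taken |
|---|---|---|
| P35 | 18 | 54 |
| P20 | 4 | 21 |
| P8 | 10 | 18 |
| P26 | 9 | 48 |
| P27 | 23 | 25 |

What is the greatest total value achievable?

Sort by value density: P26 48/9≈5.33, P20 21/4≈5.25, P35 54/18≈3, P8 18/10≈1.8, P27 25/23≈1.09.
Take all of P26 (9 min, value 48) ; 5 min left.
All 4 min of P20 fit (value 21) ; 1 remain.
1 min left: a 1/18 share of P35 gives 54×1/18 = 3.
Total value = 72.

72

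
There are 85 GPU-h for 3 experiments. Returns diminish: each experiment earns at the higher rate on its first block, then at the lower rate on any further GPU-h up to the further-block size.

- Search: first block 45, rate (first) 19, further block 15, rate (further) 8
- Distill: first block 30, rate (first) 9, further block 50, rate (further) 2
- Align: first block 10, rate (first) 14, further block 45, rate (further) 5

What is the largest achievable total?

1265

Treat each block as its own option and order by rate: Search/T1 19 > Align/T1 14 > Distill/T1 9 > Search/T2 8 > Align/T2 5 > Distill/T2 2.
Fill Search T1 block (45 at 19) → 40 left.
Align/T1 (14): +10 → 30 left.
Distill T1 at 9: fill all 30 → 0 left.
Total = 19×45 + 14×10 + 9×30 = 1265.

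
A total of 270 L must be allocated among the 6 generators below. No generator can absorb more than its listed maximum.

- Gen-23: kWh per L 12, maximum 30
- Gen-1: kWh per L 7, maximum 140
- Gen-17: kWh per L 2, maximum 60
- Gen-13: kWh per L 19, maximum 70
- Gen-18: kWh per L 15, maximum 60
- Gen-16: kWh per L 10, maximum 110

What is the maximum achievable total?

3690

Rank by kWh per L: Gen-13 19 > Gen-18 15 > Gen-23 12 > Gen-16 10 > Gen-1 7 > Gen-17 2.
Gen-13: +70 to 70 (cap) — 200 left.
Gen-18 takes 60 to reach its cap of 60 — 140 left.
Gen-23 takes 30 to reach its cap of 30 — 110 left.
Give Gen-16 110 to hit its cap of 110 — 0 left.
Total = 12×30 + 19×70 + 15×60 + 10×110 = 3690.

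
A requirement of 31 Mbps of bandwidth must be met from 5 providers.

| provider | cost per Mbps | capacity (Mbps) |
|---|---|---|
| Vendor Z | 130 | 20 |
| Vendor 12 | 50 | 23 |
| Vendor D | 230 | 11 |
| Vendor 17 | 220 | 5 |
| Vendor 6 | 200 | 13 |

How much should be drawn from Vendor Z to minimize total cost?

Use providers in increasing cost order.
Vendor 12 at 50: take all 23 Mbps — 8 still needed.
Vendor Z (130): take the remaining 8 — done.
Vendor 6, Vendor 17, Vendor D: unused.

8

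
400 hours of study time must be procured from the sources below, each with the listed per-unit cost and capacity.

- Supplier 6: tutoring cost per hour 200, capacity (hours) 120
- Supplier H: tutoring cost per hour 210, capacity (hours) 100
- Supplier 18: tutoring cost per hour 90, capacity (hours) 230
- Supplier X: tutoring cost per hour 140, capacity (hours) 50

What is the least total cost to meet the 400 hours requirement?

51700

Fill from the cheapest source first.
Take 230 from Supplier 18 at 90 → need 170 more.
Supplier X (140): use full 50 → 120 hours to go.
Supplier 6 at 200: take all 120 hours → 0 still needed.
Supplier H: unused.
Cost = 230×90 + 50×140 + 120×200 = 51700.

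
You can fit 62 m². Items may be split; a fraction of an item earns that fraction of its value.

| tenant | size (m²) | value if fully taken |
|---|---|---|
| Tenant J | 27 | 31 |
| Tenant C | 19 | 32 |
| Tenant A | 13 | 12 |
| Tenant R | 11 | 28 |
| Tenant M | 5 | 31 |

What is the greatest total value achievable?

122

Best value per unit of size first: Tenant M 31/5≈6.2, Tenant R 28/11≈2.55, Tenant C 32/19≈1.68, Tenant J 31/27≈1.15, Tenant A 12/13≈0.923.
Take all of Tenant M (5 m², value 31) → 57 m² left.
Tenant R: take in full, 11 m² for value 28 → 46 left.
All 19 m² of Tenant C fit (value 32) → 27 remain.
Tenant J: take in full, 27 m² for value 31 → 0 left.
Total value = 122.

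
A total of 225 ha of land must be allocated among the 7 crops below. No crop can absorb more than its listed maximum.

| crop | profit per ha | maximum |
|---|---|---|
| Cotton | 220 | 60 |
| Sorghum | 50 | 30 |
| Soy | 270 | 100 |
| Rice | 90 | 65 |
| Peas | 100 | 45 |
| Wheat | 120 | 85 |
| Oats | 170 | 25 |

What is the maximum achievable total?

49250

Order the crops by profit per ha: Soy 270 > Cotton 220 > Oats 170 > Wheat 120 > Peas 100 > Rice 90 > Sorghum 50.
Soy: +100 to 100 (cap) ; 125 left.
Give Cotton 60 to hit its cap of 60 ; 65 left.
Give Oats 25 to hit its cap of 25 ; 40 left.
Wheat has room for 85 but only 40 remain, so it gets 40.
Total = 220×60 + 270×100 + 120×40 + 170×25 = 49250.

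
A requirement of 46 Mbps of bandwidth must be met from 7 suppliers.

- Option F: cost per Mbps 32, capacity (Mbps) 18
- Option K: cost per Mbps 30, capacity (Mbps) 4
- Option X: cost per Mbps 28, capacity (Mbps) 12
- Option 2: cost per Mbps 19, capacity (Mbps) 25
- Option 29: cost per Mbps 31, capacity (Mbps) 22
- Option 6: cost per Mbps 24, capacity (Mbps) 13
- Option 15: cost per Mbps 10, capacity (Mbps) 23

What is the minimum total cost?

Use suppliers in increasing cost order.
Take 23 from Option 15 at 10 — need 23 more.
Option 2 (19): take the remaining 23 — done.
Option 6, Option X, Option K, Option 29, Option F: unused.
Cost = 23×10 + 23×19 = 667.

667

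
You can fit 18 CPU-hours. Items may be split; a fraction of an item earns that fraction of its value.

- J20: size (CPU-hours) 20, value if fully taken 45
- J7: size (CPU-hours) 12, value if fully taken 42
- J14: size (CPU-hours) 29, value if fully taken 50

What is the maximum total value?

Sort by value density: J7 42/12≈3.5, J20 45/20≈2.25, J14 50/29≈1.72.
Take all of J7 (12 CPU-hours, value 42) → 6 CPU-hours left.
Fill the last 6 CPU-hours with part of J20: 6/20 of it earns 13.5.
Total value = 55.5.

55.5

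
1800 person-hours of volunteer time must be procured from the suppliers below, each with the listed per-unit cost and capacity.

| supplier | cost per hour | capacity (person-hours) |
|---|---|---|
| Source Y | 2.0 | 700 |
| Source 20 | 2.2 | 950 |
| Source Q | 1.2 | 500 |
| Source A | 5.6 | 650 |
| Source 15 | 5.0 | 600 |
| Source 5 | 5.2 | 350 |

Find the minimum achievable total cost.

Fill from the cheapest supplier first.
Source Q at 1.2: take all 500 person-hours ; 1300 still needed.
Source Y (2.0): use full 700 ; 600 person-hours to go.
Take 600 from Source 20 at 2.2 to finish.
Source 15, Source 5, Source A: unused.
Cost = 500×1.2 + 700×2.0 + 600×2.2 = 3320.

3320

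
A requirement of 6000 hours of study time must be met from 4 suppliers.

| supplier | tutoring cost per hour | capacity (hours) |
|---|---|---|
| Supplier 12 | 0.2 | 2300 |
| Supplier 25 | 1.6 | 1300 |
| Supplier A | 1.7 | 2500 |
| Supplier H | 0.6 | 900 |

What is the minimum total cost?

5630

Cheapest first:
Take 2300 from Supplier 12 at 0.2 ; need 3700 more.
Supplier H (0.6): use full 900 ; 2800 hours to go.
Take 1300 from Supplier 25 at 1.6 ; need 1500 more.
Supplier A at 1.7: take 1500 of its 2500 ; requirement met.
Cost = 2300×0.2 + 900×0.6 + 1300×1.6 + 1500×1.7 = 5630.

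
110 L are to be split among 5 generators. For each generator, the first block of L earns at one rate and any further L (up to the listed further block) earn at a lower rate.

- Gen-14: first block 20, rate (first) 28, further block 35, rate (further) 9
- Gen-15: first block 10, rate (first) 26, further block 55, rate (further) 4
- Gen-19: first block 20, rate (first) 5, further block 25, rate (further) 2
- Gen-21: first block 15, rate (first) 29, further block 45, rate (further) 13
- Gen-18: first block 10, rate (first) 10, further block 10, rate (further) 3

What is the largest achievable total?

2030

Order all 10 blocks by rate: Gen-21/T1 29 > Gen-14/T1 28 > Gen-15/T1 26 > Gen-21/T2 13 > Gen-18/T1 10 > Gen-14/T2 9 > Gen-19/T1 5 > Gen-15/T2 4 > Gen-18/T2 3 > Gen-19/T2 2.
Fill Gen-21 T1 block (15 at 29) → 95 left.
Gen-14 T1 at 28: fill all 20 → 75 left.
Gen-15/T1 (26): +10 → 65 left.
Gen-21/T2 (13): +45 → 20 left.
Gen-18/T1 (10): +10 → 10 left.
Gen-14 T2 at 9: only 10 left, fill 10.
Total = 29×15 + 28×20 + 26×10 + 13×45 + 10×10 + 9×10 = 2030.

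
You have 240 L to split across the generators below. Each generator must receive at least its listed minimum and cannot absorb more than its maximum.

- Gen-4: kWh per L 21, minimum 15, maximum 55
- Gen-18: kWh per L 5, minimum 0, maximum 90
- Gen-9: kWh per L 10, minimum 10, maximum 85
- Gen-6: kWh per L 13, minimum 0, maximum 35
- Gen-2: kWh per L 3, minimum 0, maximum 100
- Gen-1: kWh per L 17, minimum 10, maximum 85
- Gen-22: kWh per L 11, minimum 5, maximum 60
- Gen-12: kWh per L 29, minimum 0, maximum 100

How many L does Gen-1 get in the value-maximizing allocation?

70

Meeting every minimum uses 15+0+10+0+0+10+5+0 = 40 L, leaving 200.
Highest kWh per L first: Gen-12 29 > Gen-4 21 > Gen-1 17 > Gen-6 13 > Gen-22 11 > Gen-9 10 > Gen-18 5 > Gen-2 3.
Gen-12: +100 to 100 (cap) → 100 left.
Give Gen-4 40 more to hit its cap of 55 → 60 left.
Only 60 left; Gen-1 takes them to reach 70.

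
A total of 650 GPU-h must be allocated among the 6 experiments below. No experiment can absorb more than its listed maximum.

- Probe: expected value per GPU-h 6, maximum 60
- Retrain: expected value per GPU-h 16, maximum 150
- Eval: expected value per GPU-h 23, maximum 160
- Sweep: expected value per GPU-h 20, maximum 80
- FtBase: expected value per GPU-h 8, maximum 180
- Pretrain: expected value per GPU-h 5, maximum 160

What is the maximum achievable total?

9580

Highest expected value per GPU-h first: Eval 23 > Sweep 20 > Retrain 16 > FtBase 8 > Probe 6 > Pretrain 5.
Give Eval 160 to hit its cap of 160 → 490 left.
Sweep: +80 to 80 (cap) → 410 left.
Retrain: +150 to 150 (cap) → 260 left.
FtBase: +180 to 180 (cap) → 80 left.
Probe: +60 to 60 (cap) → 20 left.
Only 20 left; Pretrain takes them to reach 20.
Total = 6×60 + 16×150 + 23×160 + 20×80 + 8×180 + 5×20 = 9580.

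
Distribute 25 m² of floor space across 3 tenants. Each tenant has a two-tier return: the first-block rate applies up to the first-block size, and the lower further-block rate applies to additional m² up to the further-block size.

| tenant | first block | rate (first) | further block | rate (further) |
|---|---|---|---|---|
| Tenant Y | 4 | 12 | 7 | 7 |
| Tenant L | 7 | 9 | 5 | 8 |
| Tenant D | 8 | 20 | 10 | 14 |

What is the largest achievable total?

Order all 6 blocks by rate: Tenant D/tier1 20 > Tenant D/tier2 14 > Tenant Y/tier1 12 > Tenant L/tier1 9 > Tenant L/tier2 8 > Tenant Y/tier2 7.
Fill Tenant D tier1 block (8 at 20) → 17 left.
Fill Tenant D tier2 block (10 at 14) → 7 left.
Tenant Y tier1 at 12: fill all 4 → 3 left.
3 remain; put them into Tenant L tier1 at 9.
Total = 20×8 + 14×10 + 12×4 + 9×3 = 375.

375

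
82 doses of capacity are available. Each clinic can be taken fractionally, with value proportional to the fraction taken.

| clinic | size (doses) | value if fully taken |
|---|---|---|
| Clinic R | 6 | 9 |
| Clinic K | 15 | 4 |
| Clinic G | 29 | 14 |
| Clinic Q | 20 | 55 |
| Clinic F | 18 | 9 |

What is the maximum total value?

Sort by value density: Clinic Q 55/20≈2.75, Clinic R 9/6≈1.5, Clinic F 9/18≈0.5, Clinic G 14/29≈0.483, Clinic K 4/15≈0.267.
Take all of Clinic Q (20 doses, value 55) → 62 doses left.
All 6 doses of Clinic R fit (value 9) → 56 remain.
Take all of Clinic F (18 doses, value 9) → 38 doses left.
Take all of Clinic G (29 doses, value 14) → 9 doses left.
9 doses left: a 9/15 share of Clinic K gives 4×9/15 = 2.4.
Total value = 89.4.

89.4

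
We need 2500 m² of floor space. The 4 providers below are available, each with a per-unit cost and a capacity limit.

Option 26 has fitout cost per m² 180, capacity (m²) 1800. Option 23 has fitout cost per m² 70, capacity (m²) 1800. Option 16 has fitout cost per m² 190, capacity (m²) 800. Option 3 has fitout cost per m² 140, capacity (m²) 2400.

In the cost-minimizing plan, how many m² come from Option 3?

700

Use providers in increasing cost order.
Option 23 (70): use full 1800 → 700 m² to go.
Option 3 (140): take the remaining 700 → done.
Option 26, Option 16: unused.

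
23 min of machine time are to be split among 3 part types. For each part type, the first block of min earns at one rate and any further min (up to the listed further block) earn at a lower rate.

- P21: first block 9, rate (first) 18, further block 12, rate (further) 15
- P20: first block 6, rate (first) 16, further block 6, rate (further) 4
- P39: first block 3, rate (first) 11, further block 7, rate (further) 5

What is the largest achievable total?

Order all 6 blocks by rate: P21/tier1 18 > P20/tier1 16 > P21/tier2 15 > P39/tier1 11 > P39/tier2 5 > P20/tier2 4.
Fill P21 tier1 block (9 at 18) → 14 left.
P20/tier1 (16): +6 → 8 left.
P21/tier2: +8 of 12 at 15; pool empty.
Total = 18×9 + 16×6 + 15×8 = 378.

378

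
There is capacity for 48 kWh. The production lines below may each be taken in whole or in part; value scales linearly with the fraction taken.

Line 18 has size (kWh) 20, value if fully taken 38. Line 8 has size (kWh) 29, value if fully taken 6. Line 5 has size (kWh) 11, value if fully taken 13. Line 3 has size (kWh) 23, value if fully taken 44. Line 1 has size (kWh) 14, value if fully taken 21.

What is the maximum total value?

89.5

Sort by value density: Line 3 44/23≈1.91, Line 18 38/20≈1.9, Line 1 21/14≈1.5, Line 5 13/11≈1.18, Line 8 6/29≈0.207.
Take all of Line 3 (23 kWh, value 44) ; 25 kWh left.
All 20 kWh of Line 18 fit (value 38) ; 5 remain.
Only 5 kWh remain; take 5/14 of Line 1 for value 21×5/14 = 7.5.
Total value = 89.5.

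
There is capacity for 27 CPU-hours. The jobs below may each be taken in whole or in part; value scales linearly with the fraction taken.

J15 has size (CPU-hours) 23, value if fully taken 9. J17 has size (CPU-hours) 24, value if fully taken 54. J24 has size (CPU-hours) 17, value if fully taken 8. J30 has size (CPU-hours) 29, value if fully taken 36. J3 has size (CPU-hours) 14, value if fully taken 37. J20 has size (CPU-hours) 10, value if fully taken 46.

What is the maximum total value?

Rank by value-to-size ratio: J20 46/10≈4.6, J3 37/14≈2.64, J17 54/24≈2.25, J30 36/29≈1.24, J24 8/17≈0.471, J15 9/23≈0.391.
J20: take in full, 10 CPU-hours for value 46 → 17 left.
J3: take in full, 14 CPU-hours for value 37 → 3 left.
3 CPU-hours left: a 3/24 share of J17 gives 54×3/24 = 6.75.
Total value = 89.75.

89.75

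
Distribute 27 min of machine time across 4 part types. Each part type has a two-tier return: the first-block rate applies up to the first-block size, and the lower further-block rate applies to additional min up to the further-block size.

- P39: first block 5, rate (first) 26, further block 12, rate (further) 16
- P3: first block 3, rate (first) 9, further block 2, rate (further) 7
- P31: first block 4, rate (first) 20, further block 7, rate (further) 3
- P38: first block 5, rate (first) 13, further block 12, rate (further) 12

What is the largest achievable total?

Treat each block as its own option and order by rate: P39/T1 26 > P31/T1 20 > P39/T2 16 > P38/T1 13 > P38/T2 12 > P3/T1 9 > P3/T2 7 > P31/T2 3.
P39/T1 (26): +5 ; 22 left.
P31/T1 (20): +4 ; 18 left.
P39/T2 (16): +12 ; 6 left.
P38/T1 (13): +5 ; 1 left.
1 remain; put them into P38 T2 at 12.
Total = 26×5 + 20×4 + 16×12 + 13×5 + 12×1 = 479.

479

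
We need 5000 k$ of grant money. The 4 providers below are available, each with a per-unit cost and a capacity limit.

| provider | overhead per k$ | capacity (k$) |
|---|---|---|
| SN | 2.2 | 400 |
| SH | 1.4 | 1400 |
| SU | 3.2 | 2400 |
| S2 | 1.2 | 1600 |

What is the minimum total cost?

9880

Cheapest first:
S2 (1.2): use full 1600 ; 3400 k$ to go.
SH (1.4): use full 1400 ; 2000 k$ to go.
Take 400 from SN at 2.2 ; need 1600 more.
Take 1600 from SU at 3.2 to finish.
Cost = 1600×1.2 + 1400×1.4 + 400×2.2 + 1600×3.2 = 9880.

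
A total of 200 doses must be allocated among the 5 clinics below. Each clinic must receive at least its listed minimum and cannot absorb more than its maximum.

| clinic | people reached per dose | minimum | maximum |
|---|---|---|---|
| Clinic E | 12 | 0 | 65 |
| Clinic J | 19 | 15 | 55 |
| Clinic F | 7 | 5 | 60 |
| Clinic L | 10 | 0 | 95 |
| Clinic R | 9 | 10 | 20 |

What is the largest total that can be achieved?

2600

Meeting every minimum uses 0+15+5+0+10 = 30 doses, leaving 170.
Order the clinics by people reached per dose: Clinic J 19 > Clinic E 12 > Clinic L 10 > Clinic R 9 > Clinic F 7.
Clinic J: +40 to 55 (cap) — 130 left.
Clinic E: +65 to 65 (cap) — 65 left.
Only 65 left; Clinic L takes them to reach 65.
Total = 12×65 + 19×55 + 7×5 + 10×65 + 9×10 = 2600.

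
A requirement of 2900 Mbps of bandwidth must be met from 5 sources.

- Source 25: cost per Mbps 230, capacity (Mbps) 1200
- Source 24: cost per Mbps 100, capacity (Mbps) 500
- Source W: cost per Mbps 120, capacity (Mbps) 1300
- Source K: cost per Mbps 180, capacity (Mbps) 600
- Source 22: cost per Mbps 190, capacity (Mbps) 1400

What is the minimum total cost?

Fill from the cheapest source first.
Source 24 (100): use full 500 → 2400 Mbps to go.
Source W at 120: take all 1300 Mbps → 1100 still needed.
Source K at 180: take all 600 Mbps → 500 still needed.
Take 500 from Source 22 at 190 to finish.
Source 25: unused.
Cost = 500×100 + 1300×120 + 600×180 + 500×190 = 409000.

409000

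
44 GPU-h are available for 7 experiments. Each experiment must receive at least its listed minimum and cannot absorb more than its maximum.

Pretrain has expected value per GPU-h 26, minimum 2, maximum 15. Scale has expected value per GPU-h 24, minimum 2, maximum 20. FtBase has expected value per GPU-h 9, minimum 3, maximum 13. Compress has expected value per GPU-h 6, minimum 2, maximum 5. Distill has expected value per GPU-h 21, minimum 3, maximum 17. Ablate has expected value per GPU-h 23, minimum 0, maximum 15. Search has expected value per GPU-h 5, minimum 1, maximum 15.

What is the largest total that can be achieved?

Meeting every minimum uses 2+2+3+2+3+0+1 = 13 GPU-h, leaving 31.
Rank by expected value per GPU-h: Pretrain 26 > Scale 24 > Ablate 23 > Distill 21 > FtBase 9 > Compress 6 > Search 5.
Pretrain takes 13 more to reach its cap of 15 → 18 left.
Scale: +18 to 20 (cap) → 0 left.
Total = 26×15 + 24×20 + 9×3 + 6×2 + 21×3 + 5×1 = 977.

977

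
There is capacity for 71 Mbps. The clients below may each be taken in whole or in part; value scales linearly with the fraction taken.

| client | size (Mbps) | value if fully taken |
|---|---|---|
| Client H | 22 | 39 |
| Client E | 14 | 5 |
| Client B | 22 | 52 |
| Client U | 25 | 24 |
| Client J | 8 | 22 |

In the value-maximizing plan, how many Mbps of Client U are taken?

Best value per unit of size first: Client J 22/8≈2.75, Client B 52/22≈2.36, Client H 39/22≈1.77, Client U 24/25≈0.96, Client E 5/14≈0.357.
Take all of Client J (8 Mbps, value 22) — 63 Mbps left.
Take all of Client B (22 Mbps, value 52) — 41 Mbps left.
All 22 Mbps of Client H fit (value 39) — 19 remain.
Fill the last 19 Mbps with part of Client U: 19/25 of it earns 18.24.

19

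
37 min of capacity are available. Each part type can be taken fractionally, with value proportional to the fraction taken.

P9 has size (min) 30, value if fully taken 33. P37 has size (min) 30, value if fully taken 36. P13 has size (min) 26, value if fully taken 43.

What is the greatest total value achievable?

56.2

Sort by value density: P13 43/26≈1.65, P37 36/30≈1.2, P9 33/30≈1.1.
P13: take in full, 26 min for value 43 — 11 left.
Fill the last 11 min with part of P37: 11/30 of it earns 13.2.
Total value = 56.2.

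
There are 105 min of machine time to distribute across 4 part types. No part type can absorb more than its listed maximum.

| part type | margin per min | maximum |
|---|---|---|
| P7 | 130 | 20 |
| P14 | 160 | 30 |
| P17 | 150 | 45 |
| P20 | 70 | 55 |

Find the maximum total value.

Highest margin per min first: P14 160 > P17 150 > P7 130 > P20 70.
Give P14 30 to hit its cap of 30 → 75 left.
P17: +45 to 45 (cap) → 30 left.
P7: +20 to 20 (cap) → 10 left.
Only 10 left; P20 takes them to reach 10.
Total = 130×20 + 160×30 + 150×45 + 70×10 = 14850.

14850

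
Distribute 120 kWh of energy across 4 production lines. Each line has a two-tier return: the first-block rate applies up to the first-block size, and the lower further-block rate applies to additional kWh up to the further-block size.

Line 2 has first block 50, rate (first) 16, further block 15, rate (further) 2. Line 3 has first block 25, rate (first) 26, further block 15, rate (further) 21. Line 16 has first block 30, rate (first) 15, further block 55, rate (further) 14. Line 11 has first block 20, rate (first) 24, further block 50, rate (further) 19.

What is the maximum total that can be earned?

2555

Rank every tier by rate: Line 3/T1 26 > Line 11/T1 24 > Line 3/T2 21 > Line 11/T2 19 > Line 2/T1 16 > Line 16/T1 15 > Line 16/T2 14 > Line 2/T2 2.
Line 3/T1 (26): +25 ; 95 left.
Line 11/T1 (24): +20 ; 75 left.
Fill Line 3 T2 block (15 at 21) ; 60 left.
Fill Line 11 T2 block (50 at 19) ; 10 left.
Line 2/T1: +10 of 50 at 16; pool empty.
Total = 26×25 + 24×20 + 21×15 + 19×50 + 16×10 = 2555.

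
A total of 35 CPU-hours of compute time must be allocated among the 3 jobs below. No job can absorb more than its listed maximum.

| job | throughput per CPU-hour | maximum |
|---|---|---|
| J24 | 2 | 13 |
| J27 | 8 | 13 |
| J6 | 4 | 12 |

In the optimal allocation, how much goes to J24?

Highest throughput per CPU-hour first: J27 8 > J6 4 > J24 2.
J27: +13 to 13 (cap) → 22 left.
J6 takes 12 to reach its cap of 12 → 10 left.
Only 10 left; J24 takes them to reach 10.

10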